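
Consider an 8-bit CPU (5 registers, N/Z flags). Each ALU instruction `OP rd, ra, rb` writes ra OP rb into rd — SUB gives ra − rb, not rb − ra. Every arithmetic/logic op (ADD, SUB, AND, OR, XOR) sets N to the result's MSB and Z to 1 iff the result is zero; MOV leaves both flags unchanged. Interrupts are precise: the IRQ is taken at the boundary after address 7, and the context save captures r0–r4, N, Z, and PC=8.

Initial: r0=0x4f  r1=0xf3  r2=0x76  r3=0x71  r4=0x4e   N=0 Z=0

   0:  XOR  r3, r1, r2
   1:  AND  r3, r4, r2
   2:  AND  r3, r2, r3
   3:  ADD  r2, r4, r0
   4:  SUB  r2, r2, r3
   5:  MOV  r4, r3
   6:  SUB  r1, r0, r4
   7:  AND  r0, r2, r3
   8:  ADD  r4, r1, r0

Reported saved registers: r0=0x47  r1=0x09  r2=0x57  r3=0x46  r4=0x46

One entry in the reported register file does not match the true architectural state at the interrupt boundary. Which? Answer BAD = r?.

after  0: r0=0x4f r1=0xf3 r2=0x76 r3=0x85 r4=0x4e  N=1 Z=0
after  1: r0=0x4f r1=0xf3 r2=0x76 r3=0x46 r4=0x4e  N=0 Z=0
after  2: r0=0x4f r1=0xf3 r2=0x76 r3=0x46 r4=0x4e  N=0 Z=0
after  3: r0=0x4f r1=0xf3 r2=0x9d r3=0x46 r4=0x4e  N=1 Z=0
after  4: r0=0x4f r1=0xf3 r2=0x57 r3=0x46 r4=0x4e  N=0 Z=0
after  5: r0=0x4f r1=0xf3 r2=0x57 r3=0x46 r4=0x46  N=0 Z=0
after  6: r0=0x4f r1=0x09 r2=0x57 r3=0x46 r4=0x46  N=0 Z=0
after  7: r0=0x46 r1=0x09 r2=0x57 r3=0x46 r4=0x46  N=0 Z=0
-- IRQ taken; context saved, return-PC = 8 --
mismatch: r0: reported 0x47 vs actual 0x46

BAD = r0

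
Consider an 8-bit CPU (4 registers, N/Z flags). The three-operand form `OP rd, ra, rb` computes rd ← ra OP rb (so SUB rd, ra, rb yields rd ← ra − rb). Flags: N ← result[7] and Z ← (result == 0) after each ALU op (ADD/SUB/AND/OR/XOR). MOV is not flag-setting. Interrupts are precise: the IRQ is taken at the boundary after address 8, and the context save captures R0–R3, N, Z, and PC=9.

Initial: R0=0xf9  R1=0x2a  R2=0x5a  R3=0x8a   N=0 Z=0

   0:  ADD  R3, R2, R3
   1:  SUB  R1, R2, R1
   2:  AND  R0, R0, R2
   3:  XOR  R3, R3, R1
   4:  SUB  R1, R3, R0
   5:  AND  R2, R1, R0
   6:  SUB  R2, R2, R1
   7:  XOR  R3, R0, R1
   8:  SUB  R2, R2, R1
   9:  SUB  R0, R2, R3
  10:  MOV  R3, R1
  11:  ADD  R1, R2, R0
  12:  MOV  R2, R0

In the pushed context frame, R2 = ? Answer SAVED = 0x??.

SAVED = 0x60

after  0: R0=0xf9 R1=0x2a R2=0x5a R3=0xe4  N=1 Z=0
after  1: R0=0xf9 R1=0x30 R2=0x5a R3=0xe4  N=0 Z=0
after  2: R0=0x58 R1=0x30 R2=0x5a R3=0xe4  N=0 Z=0
after  3: R0=0x58 R1=0x30 R2=0x5a R3=0xd4  N=1 Z=0
after  4: R0=0x58 R1=0x7c R2=0x5a R3=0xd4  N=0 Z=0
after  5: R0=0x58 R1=0x7c R2=0x58 R3=0xd4  N=0 Z=0
after  6: R0=0x58 R1=0x7c R2=0xdc R3=0xd4  N=1 Z=0
after  7: R0=0x58 R1=0x7c R2=0xdc R3=0x24  N=0 Z=0
after  8: R0=0x58 R1=0x7c R2=0x60 R3=0x24  N=0 Z=0
-- IRQ taken; context saved, return-PC = 9 --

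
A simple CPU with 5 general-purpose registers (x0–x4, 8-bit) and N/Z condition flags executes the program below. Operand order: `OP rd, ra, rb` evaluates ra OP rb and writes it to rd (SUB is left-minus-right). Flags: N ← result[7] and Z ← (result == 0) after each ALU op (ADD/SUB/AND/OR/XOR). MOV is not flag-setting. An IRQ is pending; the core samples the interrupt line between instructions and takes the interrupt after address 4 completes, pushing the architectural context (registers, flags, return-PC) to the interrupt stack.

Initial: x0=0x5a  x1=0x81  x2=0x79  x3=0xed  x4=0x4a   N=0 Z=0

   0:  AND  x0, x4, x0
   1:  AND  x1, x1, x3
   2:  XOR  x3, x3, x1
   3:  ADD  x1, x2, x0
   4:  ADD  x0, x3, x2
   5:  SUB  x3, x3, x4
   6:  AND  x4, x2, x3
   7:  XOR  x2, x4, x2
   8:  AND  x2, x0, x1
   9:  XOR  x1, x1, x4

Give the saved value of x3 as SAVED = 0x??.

SAVED = 0x6c

after  0: x0=0x4a x1=0x81 x2=0x79 x3=0xed x4=0x4a  N=0 Z=0
after  1: x0=0x4a x1=0x81 x2=0x79 x3=0xed x4=0x4a  N=1 Z=0
after  2: x0=0x4a x1=0x81 x2=0x79 x3=0x6c x4=0x4a  N=0 Z=0
after  3: x0=0x4a x1=0xc3 x2=0x79 x3=0x6c x4=0x4a  N=1 Z=0
after  4: x0=0xe5 x1=0xc3 x2=0x79 x3=0x6c x4=0x4a  N=1 Z=0
-- IRQ taken; context saved, return-PC = 5 --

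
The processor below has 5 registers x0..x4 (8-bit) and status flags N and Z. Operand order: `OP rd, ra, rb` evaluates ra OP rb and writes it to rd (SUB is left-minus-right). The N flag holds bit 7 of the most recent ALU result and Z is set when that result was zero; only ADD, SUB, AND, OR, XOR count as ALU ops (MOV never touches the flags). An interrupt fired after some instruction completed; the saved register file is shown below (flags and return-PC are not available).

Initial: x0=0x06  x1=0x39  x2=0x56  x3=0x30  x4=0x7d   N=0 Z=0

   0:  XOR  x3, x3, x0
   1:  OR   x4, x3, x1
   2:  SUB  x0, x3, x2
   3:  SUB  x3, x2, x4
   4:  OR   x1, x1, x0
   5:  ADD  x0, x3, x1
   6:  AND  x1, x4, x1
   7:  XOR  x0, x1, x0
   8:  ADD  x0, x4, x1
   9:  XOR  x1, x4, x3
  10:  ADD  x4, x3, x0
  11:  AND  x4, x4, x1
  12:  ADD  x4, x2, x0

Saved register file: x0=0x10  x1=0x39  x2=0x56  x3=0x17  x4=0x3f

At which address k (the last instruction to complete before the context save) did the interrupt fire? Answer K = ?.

K = 6

after  0: x0=0x06 x1=0x39 x2=0x56 x3=0x36 x4=0x7d  N=0 Z=0
after  1: x0=0x06 x1=0x39 x2=0x56 x3=0x36 x4=0x3f  N=0 Z=0
after  2: x0=0xe0 x1=0x39 x2=0x56 x3=0x36 x4=0x3f  N=1 Z=0
after  3: x0=0xe0 x1=0x39 x2=0x56 x3=0x17 x4=0x3f  N=0 Z=0
after  4: x0=0xe0 x1=0xf9 x2=0x56 x3=0x17 x4=0x3f  N=1 Z=0
after  5: x0=0x10 x1=0xf9 x2=0x56 x3=0x17 x4=0x3f  N=0 Z=0
after  6: x0=0x10 x1=0x39 x2=0x56 x3=0x17 x4=0x3f  N=0 Z=0
-- IRQ taken; context saved, return-PC = 7 --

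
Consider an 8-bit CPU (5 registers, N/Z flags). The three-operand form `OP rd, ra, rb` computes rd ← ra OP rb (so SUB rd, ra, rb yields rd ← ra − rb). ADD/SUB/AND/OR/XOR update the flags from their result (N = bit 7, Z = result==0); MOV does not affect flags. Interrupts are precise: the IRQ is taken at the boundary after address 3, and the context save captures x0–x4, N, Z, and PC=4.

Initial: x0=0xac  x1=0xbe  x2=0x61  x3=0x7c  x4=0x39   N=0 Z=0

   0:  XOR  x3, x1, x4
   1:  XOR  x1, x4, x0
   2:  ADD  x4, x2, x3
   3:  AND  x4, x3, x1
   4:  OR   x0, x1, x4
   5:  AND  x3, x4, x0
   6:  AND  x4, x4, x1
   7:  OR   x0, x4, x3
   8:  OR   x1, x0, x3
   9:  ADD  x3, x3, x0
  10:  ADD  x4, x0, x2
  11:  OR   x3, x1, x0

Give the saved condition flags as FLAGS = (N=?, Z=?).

FLAGS = (N=1, Z=0)

after  0: x0=0xac x1=0xbe x2=0x61 x3=0x87 x4=0x39  N=1 Z=0
after  1: x0=0xac x1=0x95 x2=0x61 x3=0x87 x4=0x39  N=1 Z=0
after  2: x0=0xac x1=0x95 x2=0x61 x3=0x87 x4=0xe8  N=1 Z=0
after  3: x0=0xac x1=0x95 x2=0x61 x3=0x87 x4=0x85  N=1 Z=0
-- IRQ taken; context saved, return-PC = 4 --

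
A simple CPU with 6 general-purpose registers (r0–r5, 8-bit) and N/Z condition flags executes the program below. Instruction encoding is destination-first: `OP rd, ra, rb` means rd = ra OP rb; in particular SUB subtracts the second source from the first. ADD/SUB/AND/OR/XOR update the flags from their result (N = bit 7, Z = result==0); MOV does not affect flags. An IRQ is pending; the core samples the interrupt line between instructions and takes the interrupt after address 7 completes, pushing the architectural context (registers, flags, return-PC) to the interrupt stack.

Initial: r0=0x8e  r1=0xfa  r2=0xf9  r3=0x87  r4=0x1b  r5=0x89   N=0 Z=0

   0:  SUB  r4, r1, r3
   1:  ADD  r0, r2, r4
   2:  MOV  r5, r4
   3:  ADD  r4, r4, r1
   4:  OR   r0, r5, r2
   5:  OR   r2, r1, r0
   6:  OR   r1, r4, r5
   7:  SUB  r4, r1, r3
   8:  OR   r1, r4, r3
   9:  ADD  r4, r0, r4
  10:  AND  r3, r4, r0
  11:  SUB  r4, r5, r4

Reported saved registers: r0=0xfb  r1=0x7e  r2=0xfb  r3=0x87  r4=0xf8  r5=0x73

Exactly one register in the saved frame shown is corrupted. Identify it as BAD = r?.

BAD = r1

after  0: r0=0x8e r1=0xfa r2=0xf9 r3=0x87 r4=0x73 r5=0x89  N=0 Z=0
after  1: r0=0x6c r1=0xfa r2=0xf9 r3=0x87 r4=0x73 r5=0x89  N=0 Z=0
after  2: r0=0x6c r1=0xfa r2=0xf9 r3=0x87 r4=0x73 r5=0x73  N=0 Z=0
after  3: r0=0x6c r1=0xfa r2=0xf9 r3=0x87 r4=0x6d r5=0x73  N=0 Z=0
after  4: r0=0xfb r1=0xfa r2=0xf9 r3=0x87 r4=0x6d r5=0x73  N=1 Z=0
after  5: r0=0xfb r1=0xfa r2=0xfb r3=0x87 r4=0x6d r5=0x73  N=1 Z=0
after  6: r0=0xfb r1=0x7f r2=0xfb r3=0x87 r4=0x6d r5=0x73  N=0 Z=0
after  7: r0=0xfb r1=0x7f r2=0xfb r3=0x87 r4=0xf8 r5=0x73  N=1 Z=0
-- IRQ taken; context saved, return-PC = 8 --
mismatch: r1: reported 0x7e vs actual 0x7f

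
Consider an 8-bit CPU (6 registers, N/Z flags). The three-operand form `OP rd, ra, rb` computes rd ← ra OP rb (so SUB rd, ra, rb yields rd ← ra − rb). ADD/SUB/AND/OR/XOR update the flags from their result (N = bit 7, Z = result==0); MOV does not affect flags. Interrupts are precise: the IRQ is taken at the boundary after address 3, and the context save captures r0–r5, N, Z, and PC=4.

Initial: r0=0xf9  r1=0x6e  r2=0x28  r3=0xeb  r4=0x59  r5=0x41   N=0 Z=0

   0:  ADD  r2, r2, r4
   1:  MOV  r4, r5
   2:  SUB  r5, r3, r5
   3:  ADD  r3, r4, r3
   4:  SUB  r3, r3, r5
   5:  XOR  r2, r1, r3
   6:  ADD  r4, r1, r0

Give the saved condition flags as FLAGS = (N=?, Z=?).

FLAGS = (N=0, Z=0)

after  0: r0=0xf9 r1=0x6e r2=0x81 r3=0xeb r4=0x59 r5=0x41  N=1 Z=0
after  1: r0=0xf9 r1=0x6e r2=0x81 r3=0xeb r4=0x41 r5=0x41  N=1 Z=0
after  2: r0=0xf9 r1=0x6e r2=0x81 r3=0xeb r4=0x41 r5=0xaa  N=1 Z=0
after  3: r0=0xf9 r1=0x6e r2=0x81 r3=0x2c r4=0x41 r5=0xaa  N=0 Z=0
-- IRQ taken; context saved, return-PC = 4 --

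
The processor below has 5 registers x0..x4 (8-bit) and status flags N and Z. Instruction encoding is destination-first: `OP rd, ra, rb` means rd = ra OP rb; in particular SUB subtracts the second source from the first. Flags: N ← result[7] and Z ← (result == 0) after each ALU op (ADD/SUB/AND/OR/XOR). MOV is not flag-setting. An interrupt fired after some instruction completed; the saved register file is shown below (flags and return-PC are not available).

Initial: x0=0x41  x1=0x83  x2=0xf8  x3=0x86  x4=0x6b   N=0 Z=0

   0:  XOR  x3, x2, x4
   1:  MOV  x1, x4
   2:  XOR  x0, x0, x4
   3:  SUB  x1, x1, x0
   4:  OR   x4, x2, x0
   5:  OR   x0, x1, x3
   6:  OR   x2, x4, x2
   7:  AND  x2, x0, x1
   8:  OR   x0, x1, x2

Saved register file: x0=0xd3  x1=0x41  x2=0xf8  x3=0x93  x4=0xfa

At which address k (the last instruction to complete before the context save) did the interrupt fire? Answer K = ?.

K = 5

after  0: x0=0x41 x1=0x83 x2=0xf8 x3=0x93 x4=0x6b  N=1 Z=0
after  1: x0=0x41 x1=0x6b x2=0xf8 x3=0x93 x4=0x6b  N=1 Z=0
after  2: x0=0x2a x1=0x6b x2=0xf8 x3=0x93 x4=0x6b  N=0 Z=0
after  3: x0=0x2a x1=0x41 x2=0xf8 x3=0x93 x4=0x6b  N=0 Z=0
after  4: x0=0x2a x1=0x41 x2=0xf8 x3=0x93 x4=0xfa  N=1 Z=0
after  5: x0=0xd3 x1=0x41 x2=0xf8 x3=0x93 x4=0xfa  N=1 Z=0
-- IRQ taken; context saved, return-PC = 6 --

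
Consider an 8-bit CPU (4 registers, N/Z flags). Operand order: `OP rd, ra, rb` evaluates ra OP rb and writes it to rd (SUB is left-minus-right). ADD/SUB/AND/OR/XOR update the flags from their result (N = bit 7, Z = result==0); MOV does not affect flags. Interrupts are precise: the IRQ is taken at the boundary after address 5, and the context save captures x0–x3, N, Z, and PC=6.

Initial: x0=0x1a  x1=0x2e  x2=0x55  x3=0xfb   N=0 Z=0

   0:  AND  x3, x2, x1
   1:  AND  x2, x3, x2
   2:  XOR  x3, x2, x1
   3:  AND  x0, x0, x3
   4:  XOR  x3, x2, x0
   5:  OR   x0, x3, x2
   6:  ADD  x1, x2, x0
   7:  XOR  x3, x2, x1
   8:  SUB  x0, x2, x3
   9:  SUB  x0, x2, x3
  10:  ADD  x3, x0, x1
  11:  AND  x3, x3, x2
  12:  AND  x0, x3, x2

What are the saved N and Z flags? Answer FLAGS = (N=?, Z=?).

FLAGS = (N=0, Z=0)

after  0: x0=0x1a x1=0x2e x2=0x55 x3=0x04  N=0 Z=0
after  1: x0=0x1a x1=0x2e x2=0x04 x3=0x04  N=0 Z=0
after  2: x0=0x1a x1=0x2e x2=0x04 x3=0x2a  N=0 Z=0
after  3: x0=0x0a x1=0x2e x2=0x04 x3=0x2a  N=0 Z=0
after  4: x0=0x0a x1=0x2e x2=0x04 x3=0x0e  N=0 Z=0
after  5: x0=0x0e x1=0x2e x2=0x04 x3=0x0e  N=0 Z=0
-- IRQ taken; context saved, return-PC = 6 --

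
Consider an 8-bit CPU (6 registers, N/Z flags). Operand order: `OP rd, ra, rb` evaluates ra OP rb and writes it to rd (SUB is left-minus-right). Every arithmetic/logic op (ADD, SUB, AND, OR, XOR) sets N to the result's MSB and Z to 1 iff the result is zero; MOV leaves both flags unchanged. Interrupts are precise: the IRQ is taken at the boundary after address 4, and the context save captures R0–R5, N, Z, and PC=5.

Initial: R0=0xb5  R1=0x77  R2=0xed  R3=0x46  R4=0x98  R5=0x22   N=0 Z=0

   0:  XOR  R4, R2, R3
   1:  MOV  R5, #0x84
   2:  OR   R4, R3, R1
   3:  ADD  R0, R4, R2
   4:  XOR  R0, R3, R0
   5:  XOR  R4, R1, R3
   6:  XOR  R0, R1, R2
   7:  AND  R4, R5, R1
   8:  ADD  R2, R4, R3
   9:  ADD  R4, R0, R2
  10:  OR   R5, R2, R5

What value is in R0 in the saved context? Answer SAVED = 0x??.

after  0: R0=0xb5 R1=0x77 R2=0xed R3=0x46 R4=0xab R5=0x22  N=1 Z=0
after  1: R0=0xb5 R1=0x77 R2=0xed R3=0x46 R4=0xab R5=0x84  N=1 Z=0
after  2: R0=0xb5 R1=0x77 R2=0xed R3=0x46 R4=0x77 R5=0x84  N=0 Z=0
after  3: R0=0x64 R1=0x77 R2=0xed R3=0x46 R4=0x77 R5=0x84  N=0 Z=0
after  4: R0=0x22 R1=0x77 R2=0xed R3=0x46 R4=0x77 R5=0x84  N=0 Z=0
-- IRQ taken; context saved, return-PC = 5 --

SAVED = 0x22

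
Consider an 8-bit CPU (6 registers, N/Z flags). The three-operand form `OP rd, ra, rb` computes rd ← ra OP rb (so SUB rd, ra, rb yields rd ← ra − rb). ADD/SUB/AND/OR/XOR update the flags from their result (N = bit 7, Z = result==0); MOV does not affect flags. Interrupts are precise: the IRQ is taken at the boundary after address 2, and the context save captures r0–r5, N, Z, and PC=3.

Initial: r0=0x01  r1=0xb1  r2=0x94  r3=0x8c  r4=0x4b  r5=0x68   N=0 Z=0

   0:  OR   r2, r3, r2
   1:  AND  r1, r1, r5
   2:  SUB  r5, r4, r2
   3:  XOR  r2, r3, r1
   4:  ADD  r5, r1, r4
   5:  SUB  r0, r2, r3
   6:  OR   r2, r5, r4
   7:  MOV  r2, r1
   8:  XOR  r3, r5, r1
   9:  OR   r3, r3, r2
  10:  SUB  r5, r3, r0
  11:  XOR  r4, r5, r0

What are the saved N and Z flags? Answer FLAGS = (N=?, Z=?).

after  0: r0=0x01 r1=0xb1 r2=0x9c r3=0x8c r4=0x4b r5=0x68  N=1 Z=0
after  1: r0=0x01 r1=0x20 r2=0x9c r3=0x8c r4=0x4b r5=0x68  N=0 Z=0
after  2: r0=0x01 r1=0x20 r2=0x9c r3=0x8c r4=0x4b r5=0xaf  N=1 Z=0
-- IRQ taken; context saved, return-PC = 3 --

FLAGS = (N=1, Z=0)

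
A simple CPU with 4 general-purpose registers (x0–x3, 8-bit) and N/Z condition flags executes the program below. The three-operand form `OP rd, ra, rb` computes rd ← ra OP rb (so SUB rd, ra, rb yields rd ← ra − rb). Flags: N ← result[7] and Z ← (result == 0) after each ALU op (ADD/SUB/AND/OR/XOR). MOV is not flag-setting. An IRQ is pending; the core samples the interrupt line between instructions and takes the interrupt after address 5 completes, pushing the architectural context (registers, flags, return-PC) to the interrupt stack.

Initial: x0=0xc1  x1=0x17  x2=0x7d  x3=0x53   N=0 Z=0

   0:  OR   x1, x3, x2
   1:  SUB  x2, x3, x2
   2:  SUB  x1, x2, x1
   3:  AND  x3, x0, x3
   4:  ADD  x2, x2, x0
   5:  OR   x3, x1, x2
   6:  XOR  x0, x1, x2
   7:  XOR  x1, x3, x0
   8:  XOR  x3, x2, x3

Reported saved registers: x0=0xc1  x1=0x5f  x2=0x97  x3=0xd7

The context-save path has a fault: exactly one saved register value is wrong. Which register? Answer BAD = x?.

after  0: x0=0xc1 x1=0x7f x2=0x7d x3=0x53  N=0 Z=0
after  1: x0=0xc1 x1=0x7f x2=0xd6 x3=0x53  N=1 Z=0
after  2: x0=0xc1 x1=0x57 x2=0xd6 x3=0x53  N=0 Z=0
after  3: x0=0xc1 x1=0x57 x2=0xd6 x3=0x41  N=0 Z=0
after  4: x0=0xc1 x1=0x57 x2=0x97 x3=0x41  N=1 Z=0
after  5: x0=0xc1 x1=0x57 x2=0x97 x3=0xd7  N=1 Z=0
-- IRQ taken; context saved, return-PC = 6 --
mismatch: x1: reported 0x5f vs actual 0x57

BAD = x1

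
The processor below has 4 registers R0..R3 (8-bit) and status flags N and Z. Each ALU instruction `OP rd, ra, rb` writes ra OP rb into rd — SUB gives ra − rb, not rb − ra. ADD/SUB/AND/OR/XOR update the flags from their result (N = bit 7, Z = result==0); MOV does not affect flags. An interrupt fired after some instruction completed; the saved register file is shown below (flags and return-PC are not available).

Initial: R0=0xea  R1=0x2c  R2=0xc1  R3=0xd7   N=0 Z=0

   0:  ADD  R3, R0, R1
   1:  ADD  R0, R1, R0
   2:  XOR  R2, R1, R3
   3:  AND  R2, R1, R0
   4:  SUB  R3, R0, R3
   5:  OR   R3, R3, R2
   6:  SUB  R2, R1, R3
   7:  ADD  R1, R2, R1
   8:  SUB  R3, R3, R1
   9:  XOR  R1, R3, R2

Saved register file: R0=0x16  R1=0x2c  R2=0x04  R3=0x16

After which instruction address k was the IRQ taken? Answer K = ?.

after  0: R0=0xea R1=0x2c R2=0xc1 R3=0x16  N=0 Z=0
after  1: R0=0x16 R1=0x2c R2=0xc1 R3=0x16  N=0 Z=0
after  2: R0=0x16 R1=0x2c R2=0x3a R3=0x16  N=0 Z=0
after  3: R0=0x16 R1=0x2c R2=0x04 R3=0x16  N=0 Z=0
-- IRQ taken; context saved, return-PC = 4 --

K = 3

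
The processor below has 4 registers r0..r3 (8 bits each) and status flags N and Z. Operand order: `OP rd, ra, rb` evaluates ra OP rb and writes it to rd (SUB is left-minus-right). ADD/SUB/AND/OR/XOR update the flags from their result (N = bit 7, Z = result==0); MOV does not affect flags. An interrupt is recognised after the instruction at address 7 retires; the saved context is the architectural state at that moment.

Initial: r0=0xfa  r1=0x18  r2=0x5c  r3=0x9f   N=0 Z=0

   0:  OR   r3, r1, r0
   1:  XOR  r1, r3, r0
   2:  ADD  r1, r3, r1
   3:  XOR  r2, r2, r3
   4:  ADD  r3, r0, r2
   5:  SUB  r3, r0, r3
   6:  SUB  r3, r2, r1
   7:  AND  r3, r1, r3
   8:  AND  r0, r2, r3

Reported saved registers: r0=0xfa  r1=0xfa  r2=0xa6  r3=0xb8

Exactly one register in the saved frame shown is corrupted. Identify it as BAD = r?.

after  0: r0=0xfa r1=0x18 r2=0x5c r3=0xfa  N=1 Z=0
after  1: r0=0xfa r1=0x00 r2=0x5c r3=0xfa  N=0 Z=1
after  2: r0=0xfa r1=0xfa r2=0x5c r3=0xfa  N=1 Z=0
after  3: r0=0xfa r1=0xfa r2=0xa6 r3=0xfa  N=1 Z=0
after  4: r0=0xfa r1=0xfa r2=0xa6 r3=0xa0  N=1 Z=0
after  5: r0=0xfa r1=0xfa r2=0xa6 r3=0x5a  N=0 Z=0
after  6: r0=0xfa r1=0xfa r2=0xa6 r3=0xac  N=1 Z=0
after  7: r0=0xfa r1=0xfa r2=0xa6 r3=0xa8  N=1 Z=0
-- IRQ taken; context saved, return-PC = 8 --
mismatch: r3: reported 0xb8 vs actual 0xa8

BAD = r3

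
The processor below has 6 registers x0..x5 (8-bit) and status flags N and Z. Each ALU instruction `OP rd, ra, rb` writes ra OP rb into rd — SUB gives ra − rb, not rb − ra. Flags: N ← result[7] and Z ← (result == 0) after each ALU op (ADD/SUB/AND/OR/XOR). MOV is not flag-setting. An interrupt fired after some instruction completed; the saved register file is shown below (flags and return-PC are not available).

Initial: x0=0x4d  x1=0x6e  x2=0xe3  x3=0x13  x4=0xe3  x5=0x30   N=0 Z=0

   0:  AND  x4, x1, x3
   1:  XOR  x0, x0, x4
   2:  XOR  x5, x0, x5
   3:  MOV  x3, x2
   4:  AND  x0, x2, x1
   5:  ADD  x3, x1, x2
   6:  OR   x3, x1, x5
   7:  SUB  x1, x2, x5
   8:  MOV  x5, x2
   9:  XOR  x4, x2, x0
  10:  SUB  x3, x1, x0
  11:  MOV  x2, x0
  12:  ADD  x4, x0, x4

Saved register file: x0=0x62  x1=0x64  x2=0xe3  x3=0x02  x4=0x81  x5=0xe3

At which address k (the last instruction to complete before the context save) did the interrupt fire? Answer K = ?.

K = 10

after  0: x0=0x4d x1=0x6e x2=0xe3 x3=0x13 x4=0x02 x5=0x30  N=0 Z=0
after  1: x0=0x4f x1=0x6e x2=0xe3 x3=0x13 x4=0x02 x5=0x30  N=0 Z=0
after  2: x0=0x4f x1=0x6e x2=0xe3 x3=0x13 x4=0x02 x5=0x7f  N=0 Z=0
after  3: x0=0x4f x1=0x6e x2=0xe3 x3=0xe3 x4=0x02 x5=0x7f  N=0 Z=0
after  4: x0=0x62 x1=0x6e x2=0xe3 x3=0xe3 x4=0x02 x5=0x7f  N=0 Z=0
after  5: x0=0x62 x1=0x6e x2=0xe3 x3=0x51 x4=0x02 x5=0x7f  N=0 Z=0
after  6: x0=0x62 x1=0x6e x2=0xe3 x3=0x7f x4=0x02 x5=0x7f  N=0 Z=0
after  7: x0=0x62 x1=0x64 x2=0xe3 x3=0x7f x4=0x02 x5=0x7f  N=0 Z=0
after  8: x0=0x62 x1=0x64 x2=0xe3 x3=0x7f x4=0x02 x5=0xe3  N=0 Z=0
after  9: x0=0x62 x1=0x64 x2=0xe3 x3=0x7f x4=0x81 x5=0xe3  N=1 Z=0
after 10: x0=0x62 x1=0x64 x2=0xe3 x3=0x02 x4=0x81 x5=0xe3  N=0 Z=0
-- IRQ taken; context saved, return-PC = 11 --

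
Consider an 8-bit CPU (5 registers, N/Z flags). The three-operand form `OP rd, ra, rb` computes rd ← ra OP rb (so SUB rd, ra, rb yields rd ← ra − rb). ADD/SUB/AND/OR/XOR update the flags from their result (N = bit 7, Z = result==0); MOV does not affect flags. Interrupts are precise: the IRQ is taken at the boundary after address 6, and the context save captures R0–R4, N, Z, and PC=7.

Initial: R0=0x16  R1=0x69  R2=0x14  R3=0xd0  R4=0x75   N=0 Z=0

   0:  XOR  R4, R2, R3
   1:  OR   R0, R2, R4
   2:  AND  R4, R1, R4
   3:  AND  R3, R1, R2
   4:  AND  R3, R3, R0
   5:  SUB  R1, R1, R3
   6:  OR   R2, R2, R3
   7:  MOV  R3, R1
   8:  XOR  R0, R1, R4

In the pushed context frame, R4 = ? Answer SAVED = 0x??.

after  0: R0=0x16 R1=0x69 R2=0x14 R3=0xd0 R4=0xc4  N=1 Z=0
after  1: R0=0xd4 R1=0x69 R2=0x14 R3=0xd0 R4=0xc4  N=1 Z=0
after  2: R0=0xd4 R1=0x69 R2=0x14 R3=0xd0 R4=0x40  N=0 Z=0
after  3: R0=0xd4 R1=0x69 R2=0x14 R3=0x00 R4=0x40  N=0 Z=1
after  4: R0=0xd4 R1=0x69 R2=0x14 R3=0x00 R4=0x40  N=0 Z=1
after  5: R0=0xd4 R1=0x69 R2=0x14 R3=0x00 R4=0x40  N=0 Z=0
after  6: R0=0xd4 R1=0x69 R2=0x14 R3=0x00 R4=0x40  N=0 Z=0
-- IRQ taken; context saved, return-PC = 7 --

SAVED = 0x40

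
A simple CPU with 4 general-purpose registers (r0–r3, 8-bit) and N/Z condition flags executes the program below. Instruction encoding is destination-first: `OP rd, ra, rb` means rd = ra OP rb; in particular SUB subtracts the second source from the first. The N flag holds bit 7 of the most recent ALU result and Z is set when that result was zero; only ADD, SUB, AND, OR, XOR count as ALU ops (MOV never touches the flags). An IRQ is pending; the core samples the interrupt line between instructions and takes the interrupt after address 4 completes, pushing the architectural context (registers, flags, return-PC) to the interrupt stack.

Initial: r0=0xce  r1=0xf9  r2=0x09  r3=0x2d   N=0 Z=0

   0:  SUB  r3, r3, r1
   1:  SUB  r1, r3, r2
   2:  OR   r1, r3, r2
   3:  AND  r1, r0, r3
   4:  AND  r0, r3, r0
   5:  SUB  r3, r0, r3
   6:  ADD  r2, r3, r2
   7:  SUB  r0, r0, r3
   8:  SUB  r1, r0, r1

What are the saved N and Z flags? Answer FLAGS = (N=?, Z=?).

after  0: r0=0xce r1=0xf9 r2=0x09 r3=0x34  N=0 Z=0
after  1: r0=0xce r1=0x2b r2=0x09 r3=0x34  N=0 Z=0
after  2: r0=0xce r1=0x3d r2=0x09 r3=0x34  N=0 Z=0
after  3: r0=0xce r1=0x04 r2=0x09 r3=0x34  N=0 Z=0
after  4: r0=0x04 r1=0x04 r2=0x09 r3=0x34  N=0 Z=0
-- IRQ taken; context saved, return-PC = 5 --

FLAGS = (N=0, Z=0)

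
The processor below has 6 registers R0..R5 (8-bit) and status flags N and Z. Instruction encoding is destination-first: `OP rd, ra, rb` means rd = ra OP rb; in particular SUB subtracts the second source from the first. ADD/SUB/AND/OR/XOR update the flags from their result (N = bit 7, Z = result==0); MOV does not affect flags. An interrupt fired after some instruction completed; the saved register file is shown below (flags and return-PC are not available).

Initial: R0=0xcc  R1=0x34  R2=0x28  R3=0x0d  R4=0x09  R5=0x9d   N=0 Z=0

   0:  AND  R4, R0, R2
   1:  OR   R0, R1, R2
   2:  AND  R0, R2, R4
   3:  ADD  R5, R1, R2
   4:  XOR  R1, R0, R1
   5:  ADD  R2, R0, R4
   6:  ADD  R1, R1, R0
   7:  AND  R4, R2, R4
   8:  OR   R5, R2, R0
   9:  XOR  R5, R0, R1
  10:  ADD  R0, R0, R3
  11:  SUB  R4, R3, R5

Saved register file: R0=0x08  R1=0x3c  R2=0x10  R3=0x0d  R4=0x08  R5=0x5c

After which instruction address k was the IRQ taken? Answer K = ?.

after  0: R0=0xcc R1=0x34 R2=0x28 R3=0x0d R4=0x08 R5=0x9d  N=0 Z=0
after  1: R0=0x3c R1=0x34 R2=0x28 R3=0x0d R4=0x08 R5=0x9d  N=0 Z=0
after  2: R0=0x08 R1=0x34 R2=0x28 R3=0x0d R4=0x08 R5=0x9d  N=0 Z=0
after  3: R0=0x08 R1=0x34 R2=0x28 R3=0x0d R4=0x08 R5=0x5c  N=0 Z=0
after  4: R0=0x08 R1=0x3c R2=0x28 R3=0x0d R4=0x08 R5=0x5c  N=0 Z=0
after  5: R0=0x08 R1=0x3c R2=0x10 R3=0x0d R4=0x08 R5=0x5c  N=0 Z=0
-- IRQ taken; context saved, return-PC = 6 --

K = 5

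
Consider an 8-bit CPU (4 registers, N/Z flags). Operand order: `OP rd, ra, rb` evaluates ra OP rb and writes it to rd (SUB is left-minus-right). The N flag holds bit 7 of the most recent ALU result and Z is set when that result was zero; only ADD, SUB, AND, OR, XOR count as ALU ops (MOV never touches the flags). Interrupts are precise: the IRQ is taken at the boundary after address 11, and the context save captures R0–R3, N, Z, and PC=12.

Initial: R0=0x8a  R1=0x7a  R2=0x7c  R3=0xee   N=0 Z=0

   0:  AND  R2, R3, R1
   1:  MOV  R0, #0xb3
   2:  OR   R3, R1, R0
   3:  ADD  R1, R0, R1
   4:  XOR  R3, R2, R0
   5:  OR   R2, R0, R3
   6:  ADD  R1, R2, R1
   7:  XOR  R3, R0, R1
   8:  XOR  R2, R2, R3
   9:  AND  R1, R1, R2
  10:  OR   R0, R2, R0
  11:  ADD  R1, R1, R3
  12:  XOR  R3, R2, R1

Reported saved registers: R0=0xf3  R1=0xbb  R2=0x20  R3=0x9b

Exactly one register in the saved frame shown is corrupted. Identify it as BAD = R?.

BAD = R2

after  0: R0=0x8a R1=0x7a R2=0x6a R3=0xee  N=0 Z=0
after  1: R0=0xb3 R1=0x7a R2=0x6a R3=0xee  N=0 Z=0
after  2: R0=0xb3 R1=0x7a R2=0x6a R3=0xfb  N=1 Z=0
after  3: R0=0xb3 R1=0x2d R2=0x6a R3=0xfb  N=0 Z=0
after  4: R0=0xb3 R1=0x2d R2=0x6a R3=0xd9  N=1 Z=0
after  5: R0=0xb3 R1=0x2d R2=0xfb R3=0xd9  N=1 Z=0
after  6: R0=0xb3 R1=0x28 R2=0xfb R3=0xd9  N=0 Z=0
after  7: R0=0xb3 R1=0x28 R2=0xfb R3=0x9b  N=1 Z=0
after  8: R0=0xb3 R1=0x28 R2=0x60 R3=0x9b  N=0 Z=0
after  9: R0=0xb3 R1=0x20 R2=0x60 R3=0x9b  N=0 Z=0
after 10: R0=0xf3 R1=0x20 R2=0x60 R3=0x9b  N=1 Z=0
after 11: R0=0xf3 R1=0xbb R2=0x60 R3=0x9b  N=1 Z=0
-- IRQ taken; context saved, return-PC = 12 --
mismatch: R2: reported 0x20 vs actual 0x60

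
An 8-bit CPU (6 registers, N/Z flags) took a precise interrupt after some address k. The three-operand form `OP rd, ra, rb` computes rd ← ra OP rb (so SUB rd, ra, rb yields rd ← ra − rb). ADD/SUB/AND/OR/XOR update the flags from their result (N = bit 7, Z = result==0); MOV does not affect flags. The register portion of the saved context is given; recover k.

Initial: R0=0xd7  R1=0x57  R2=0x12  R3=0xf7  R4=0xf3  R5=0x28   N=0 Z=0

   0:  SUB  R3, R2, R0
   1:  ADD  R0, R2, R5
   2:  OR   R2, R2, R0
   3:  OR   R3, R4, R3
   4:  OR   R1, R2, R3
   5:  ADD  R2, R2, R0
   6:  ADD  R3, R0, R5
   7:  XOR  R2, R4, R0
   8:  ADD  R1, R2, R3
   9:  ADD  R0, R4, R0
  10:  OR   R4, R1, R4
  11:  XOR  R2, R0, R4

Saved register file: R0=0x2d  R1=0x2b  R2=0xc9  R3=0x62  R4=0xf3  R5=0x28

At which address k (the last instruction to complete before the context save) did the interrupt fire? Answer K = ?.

after  0: R0=0xd7 R1=0x57 R2=0x12 R3=0x3b R4=0xf3 R5=0x28  N=0 Z=0
after  1: R0=0x3a R1=0x57 R2=0x12 R3=0x3b R4=0xf3 R5=0x28  N=0 Z=0
after  2: R0=0x3a R1=0x57 R2=0x3a R3=0x3b R4=0xf3 R5=0x28  N=0 Z=0
after  3: R0=0x3a R1=0x57 R2=0x3a R3=0xfb R4=0xf3 R5=0x28  N=1 Z=0
after  4: R0=0x3a R1=0xfb R2=0x3a R3=0xfb R4=0xf3 R5=0x28  N=1 Z=0
after  5: R0=0x3a R1=0xfb R2=0x74 R3=0xfb R4=0xf3 R5=0x28  N=0 Z=0
after  6: R0=0x3a R1=0xfb R2=0x74 R3=0x62 R4=0xf3 R5=0x28  N=0 Z=0
after  7: R0=0x3a R1=0xfb R2=0xc9 R3=0x62 R4=0xf3 R5=0x28  N=1 Z=0
after  8: R0=0x3a R1=0x2b R2=0xc9 R3=0x62 R4=0xf3 R5=0x28  N=0 Z=0
after  9: R0=0x2d R1=0x2b R2=0xc9 R3=0x62 R4=0xf3 R5=0x28  N=0 Z=0
-- IRQ taken; context saved, return-PC = 10 --

K = 9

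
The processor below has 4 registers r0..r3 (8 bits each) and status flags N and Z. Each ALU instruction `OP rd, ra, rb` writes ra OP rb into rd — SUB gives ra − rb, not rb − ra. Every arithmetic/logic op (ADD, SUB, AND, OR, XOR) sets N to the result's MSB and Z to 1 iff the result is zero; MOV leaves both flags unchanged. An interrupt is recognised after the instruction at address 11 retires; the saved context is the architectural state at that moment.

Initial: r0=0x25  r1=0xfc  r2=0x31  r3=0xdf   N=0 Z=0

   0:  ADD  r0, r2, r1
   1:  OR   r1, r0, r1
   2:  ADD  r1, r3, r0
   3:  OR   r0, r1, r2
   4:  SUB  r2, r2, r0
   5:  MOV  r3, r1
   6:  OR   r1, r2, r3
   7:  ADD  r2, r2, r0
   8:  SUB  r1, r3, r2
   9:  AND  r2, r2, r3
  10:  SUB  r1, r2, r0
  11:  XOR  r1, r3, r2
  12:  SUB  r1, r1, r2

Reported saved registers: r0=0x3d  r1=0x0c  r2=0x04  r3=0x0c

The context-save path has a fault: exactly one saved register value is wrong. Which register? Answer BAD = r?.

BAD = r2

after  0: r0=0x2d r1=0xfc r2=0x31 r3=0xdf  N=0 Z=0
after  1: r0=0x2d r1=0xfd r2=0x31 r3=0xdf  N=1 Z=0
after  2: r0=0x2d r1=0x0c r2=0x31 r3=0xdf  N=0 Z=0
after  3: r0=0x3d r1=0x0c r2=0x31 r3=0xdf  N=0 Z=0
after  4: r0=0x3d r1=0x0c r2=0xf4 r3=0xdf  N=1 Z=0
after  5: r0=0x3d r1=0x0c r2=0xf4 r3=0x0c  N=1 Z=0
after  6: r0=0x3d r1=0xfc r2=0xf4 r3=0x0c  N=1 Z=0
after  7: r0=0x3d r1=0xfc r2=0x31 r3=0x0c  N=0 Z=0
after  8: r0=0x3d r1=0xdb r2=0x31 r3=0x0c  N=1 Z=0
after  9: r0=0x3d r1=0xdb r2=0x00 r3=0x0c  N=0 Z=1
after 10: r0=0x3d r1=0xc3 r2=0x00 r3=0x0c  N=1 Z=0
after 11: r0=0x3d r1=0x0c r2=0x00 r3=0x0c  N=0 Z=0
-- IRQ taken; context saved, return-PC = 12 --
mismatch: r2: reported 0x04 vs actual 0x00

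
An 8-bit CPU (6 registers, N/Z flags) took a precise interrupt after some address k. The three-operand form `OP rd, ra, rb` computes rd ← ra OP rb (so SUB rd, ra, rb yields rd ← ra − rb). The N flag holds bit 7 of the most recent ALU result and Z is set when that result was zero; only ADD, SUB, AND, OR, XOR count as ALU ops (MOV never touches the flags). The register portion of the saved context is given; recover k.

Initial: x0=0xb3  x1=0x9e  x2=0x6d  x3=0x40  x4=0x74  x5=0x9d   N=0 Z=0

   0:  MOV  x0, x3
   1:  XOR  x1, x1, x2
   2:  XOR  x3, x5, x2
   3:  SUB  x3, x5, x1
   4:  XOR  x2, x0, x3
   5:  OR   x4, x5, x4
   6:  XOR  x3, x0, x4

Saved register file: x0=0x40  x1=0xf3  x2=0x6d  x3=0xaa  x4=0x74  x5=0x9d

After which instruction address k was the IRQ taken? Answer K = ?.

after  0: x0=0x40 x1=0x9e x2=0x6d x3=0x40 x4=0x74 x5=0x9d  N=0 Z=0
after  1: x0=0x40 x1=0xf3 x2=0x6d x3=0x40 x4=0x74 x5=0x9d  N=1 Z=0
after  2: x0=0x40 x1=0xf3 x2=0x6d x3=0xf0 x4=0x74 x5=0x9d  N=1 Z=0
after  3: x0=0x40 x1=0xf3 x2=0x6d x3=0xaa x4=0x74 x5=0x9d  N=1 Z=0
-- IRQ taken; context saved, return-PC = 4 --

K = 3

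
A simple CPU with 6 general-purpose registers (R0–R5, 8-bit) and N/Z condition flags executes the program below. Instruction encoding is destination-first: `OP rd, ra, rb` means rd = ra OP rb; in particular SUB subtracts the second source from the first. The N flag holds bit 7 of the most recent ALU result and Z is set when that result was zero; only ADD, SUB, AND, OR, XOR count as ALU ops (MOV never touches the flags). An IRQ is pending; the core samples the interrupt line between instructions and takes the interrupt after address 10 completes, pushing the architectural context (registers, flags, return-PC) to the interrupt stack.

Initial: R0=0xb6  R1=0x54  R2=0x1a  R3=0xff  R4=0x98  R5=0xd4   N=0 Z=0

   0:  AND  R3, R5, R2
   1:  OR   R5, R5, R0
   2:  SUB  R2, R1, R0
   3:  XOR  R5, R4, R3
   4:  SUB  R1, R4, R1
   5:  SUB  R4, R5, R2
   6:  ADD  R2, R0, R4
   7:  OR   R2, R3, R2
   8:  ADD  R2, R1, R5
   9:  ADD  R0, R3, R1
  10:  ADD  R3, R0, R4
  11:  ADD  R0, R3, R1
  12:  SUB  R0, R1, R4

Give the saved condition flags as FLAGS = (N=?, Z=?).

FLAGS = (N=0, Z=0)

after  0: R0=0xb6 R1=0x54 R2=0x1a R3=0x10 R4=0x98 R5=0xd4  N=0 Z=0
after  1: R0=0xb6 R1=0x54 R2=0x1a R3=0x10 R4=0x98 R5=0xf6  N=1 Z=0
after  2: R0=0xb6 R1=0x54 R2=0x9e R3=0x10 R4=0x98 R5=0xf6  N=1 Z=0
after  3: R0=0xb6 R1=0x54 R2=0x9e R3=0x10 R4=0x98 R5=0x88  N=1 Z=0
after  4: R0=0xb6 R1=0x44 R2=0x9e R3=0x10 R4=0x98 R5=0x88  N=0 Z=0
after  5: R0=0xb6 R1=0x44 R2=0x9e R3=0x10 R4=0xea R5=0x88  N=1 Z=0
after  6: R0=0xb6 R1=0x44 R2=0xa0 R3=0x10 R4=0xea R5=0x88  N=1 Z=0
after  7: R0=0xb6 R1=0x44 R2=0xb0 R3=0x10 R4=0xea R5=0x88  N=1 Z=0
after  8: R0=0xb6 R1=0x44 R2=0xcc R3=0x10 R4=0xea R5=0x88  N=1 Z=0
after  9: R0=0x54 R1=0x44 R2=0xcc R3=0x10 R4=0xea R5=0x88  N=0 Z=0
after 10: R0=0x54 R1=0x44 R2=0xcc R3=0x3e R4=0xea R5=0x88  N=0 Z=0
-- IRQ taken; context saved, return-PC = 11 --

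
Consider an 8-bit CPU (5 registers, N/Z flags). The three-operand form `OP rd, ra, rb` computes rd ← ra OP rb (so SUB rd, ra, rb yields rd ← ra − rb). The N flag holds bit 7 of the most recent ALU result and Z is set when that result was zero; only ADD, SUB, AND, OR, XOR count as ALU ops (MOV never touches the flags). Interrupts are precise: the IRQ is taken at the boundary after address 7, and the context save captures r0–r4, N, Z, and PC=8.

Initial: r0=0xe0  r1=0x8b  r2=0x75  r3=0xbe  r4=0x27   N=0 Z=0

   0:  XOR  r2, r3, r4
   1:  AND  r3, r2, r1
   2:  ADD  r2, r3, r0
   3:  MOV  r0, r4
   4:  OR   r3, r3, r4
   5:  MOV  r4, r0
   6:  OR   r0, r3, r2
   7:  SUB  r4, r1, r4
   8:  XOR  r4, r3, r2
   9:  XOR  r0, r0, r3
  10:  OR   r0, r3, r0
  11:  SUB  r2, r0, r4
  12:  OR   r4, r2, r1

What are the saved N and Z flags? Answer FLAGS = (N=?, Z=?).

FLAGS = (N=0, Z=0)

after  0: r0=0xe0 r1=0x8b r2=0x99 r3=0xbe r4=0x27  N=1 Z=0
after  1: r0=0xe0 r1=0x8b r2=0x99 r3=0x89 r4=0x27  N=1 Z=0
after  2: r0=0xe0 r1=0x8b r2=0x69 r3=0x89 r4=0x27  N=0 Z=0
after  3: r0=0x27 r1=0x8b r2=0x69 r3=0x89 r4=0x27  N=0 Z=0
after  4: r0=0x27 r1=0x8b r2=0x69 r3=0xaf r4=0x27  N=1 Z=0
after  5: r0=0x27 r1=0x8b r2=0x69 r3=0xaf r4=0x27  N=1 Z=0
after  6: r0=0xef r1=0x8b r2=0x69 r3=0xaf r4=0x27  N=1 Z=0
after  7: r0=0xef r1=0x8b r2=0x69 r3=0xaf r4=0x64  N=0 Z=0
-- IRQ taken; context saved, return-PC = 8 --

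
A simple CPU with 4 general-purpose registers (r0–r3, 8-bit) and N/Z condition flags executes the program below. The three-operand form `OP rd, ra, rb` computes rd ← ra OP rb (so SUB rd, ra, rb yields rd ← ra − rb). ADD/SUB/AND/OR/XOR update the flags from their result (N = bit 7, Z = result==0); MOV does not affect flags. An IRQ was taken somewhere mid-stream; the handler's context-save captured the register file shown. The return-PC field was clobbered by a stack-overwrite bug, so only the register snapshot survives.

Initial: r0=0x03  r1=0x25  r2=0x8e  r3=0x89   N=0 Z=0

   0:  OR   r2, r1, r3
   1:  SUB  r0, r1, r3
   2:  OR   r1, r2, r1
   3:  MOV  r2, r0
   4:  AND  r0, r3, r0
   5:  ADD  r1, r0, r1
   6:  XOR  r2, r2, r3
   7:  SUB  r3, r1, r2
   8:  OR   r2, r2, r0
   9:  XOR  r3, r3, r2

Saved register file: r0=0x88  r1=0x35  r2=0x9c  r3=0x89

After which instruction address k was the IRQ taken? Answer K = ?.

K = 5

after  0: r0=0x03 r1=0x25 r2=0xad r3=0x89  N=1 Z=0
after  1: r0=0x9c r1=0x25 r2=0xad r3=0x89  N=1 Z=0
after  2: r0=0x9c r1=0xad r2=0xad r3=0x89  N=1 Z=0
after  3: r0=0x9c r1=0xad r2=0x9c r3=0x89  N=1 Z=0
after  4: r0=0x88 r1=0xad r2=0x9c r3=0x89  N=1 Z=0
after  5: r0=0x88 r1=0x35 r2=0x9c r3=0x89  N=0 Z=0
-- IRQ taken; context saved, return-PC = 6 --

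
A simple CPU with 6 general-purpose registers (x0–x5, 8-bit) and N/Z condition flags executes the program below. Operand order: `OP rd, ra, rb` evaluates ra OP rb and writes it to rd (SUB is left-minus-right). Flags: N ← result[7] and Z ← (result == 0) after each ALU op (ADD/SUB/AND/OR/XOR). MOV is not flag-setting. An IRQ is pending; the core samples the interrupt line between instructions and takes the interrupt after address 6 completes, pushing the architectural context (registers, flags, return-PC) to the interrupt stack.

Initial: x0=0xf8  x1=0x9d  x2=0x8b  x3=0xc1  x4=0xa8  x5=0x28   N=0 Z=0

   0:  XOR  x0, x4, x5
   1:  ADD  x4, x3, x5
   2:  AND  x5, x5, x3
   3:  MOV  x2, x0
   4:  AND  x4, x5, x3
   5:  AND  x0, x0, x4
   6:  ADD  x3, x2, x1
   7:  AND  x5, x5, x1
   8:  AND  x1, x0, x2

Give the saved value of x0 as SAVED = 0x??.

SAVED = 0x00

after  0: x0=0x80 x1=0x9d x2=0x8b x3=0xc1 x4=0xa8 x5=0x28  N=1 Z=0
after  1: x0=0x80 x1=0x9d x2=0x8b x3=0xc1 x4=0xe9 x5=0x28  N=1 Z=0
after  2: x0=0x80 x1=0x9d x2=0x8b x3=0xc1 x4=0xe9 x5=0x00  N=0 Z=1
after  3: x0=0x80 x1=0x9d x2=0x80 x3=0xc1 x4=0xe9 x5=0x00  N=0 Z=1
after  4: x0=0x80 x1=0x9d x2=0x80 x3=0xc1 x4=0x00 x5=0x00  N=0 Z=1
after  5: x0=0x00 x1=0x9d x2=0x80 x3=0xc1 x4=0x00 x5=0x00  N=0 Z=1
after  6: x0=0x00 x1=0x9d x2=0x80 x3=0x1d x4=0x00 x5=0x00  N=0 Z=0
-- IRQ taken; context saved, return-PC = 7 --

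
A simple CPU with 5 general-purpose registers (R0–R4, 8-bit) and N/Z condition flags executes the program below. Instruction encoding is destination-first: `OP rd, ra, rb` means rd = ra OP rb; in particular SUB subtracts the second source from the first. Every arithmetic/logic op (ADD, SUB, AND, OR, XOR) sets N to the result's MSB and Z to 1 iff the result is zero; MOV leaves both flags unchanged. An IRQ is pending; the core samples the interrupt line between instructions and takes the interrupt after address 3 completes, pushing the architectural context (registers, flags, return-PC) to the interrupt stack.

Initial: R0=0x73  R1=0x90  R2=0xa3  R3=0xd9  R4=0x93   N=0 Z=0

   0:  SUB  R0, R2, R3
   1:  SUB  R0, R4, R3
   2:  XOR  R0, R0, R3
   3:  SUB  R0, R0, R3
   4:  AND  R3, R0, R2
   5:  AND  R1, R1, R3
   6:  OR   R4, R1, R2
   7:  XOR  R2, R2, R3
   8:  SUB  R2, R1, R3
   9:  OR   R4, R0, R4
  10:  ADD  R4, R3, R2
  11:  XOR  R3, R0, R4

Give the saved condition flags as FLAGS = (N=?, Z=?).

after  0: R0=0xca R1=0x90 R2=0xa3 R3=0xd9 R4=0x93  N=1 Z=0
after  1: R0=0xba R1=0x90 R2=0xa3 R3=0xd9 R4=0x93  N=1 Z=0
after  2: R0=0x63 R1=0x90 R2=0xa3 R3=0xd9 R4=0x93  N=0 Z=0
after  3: R0=0x8a R1=0x90 R2=0xa3 R3=0xd9 R4=0x93  N=1 Z=0
-- IRQ taken; context saved, return-PC = 4 --

FLAGS = (N=1, Z=0)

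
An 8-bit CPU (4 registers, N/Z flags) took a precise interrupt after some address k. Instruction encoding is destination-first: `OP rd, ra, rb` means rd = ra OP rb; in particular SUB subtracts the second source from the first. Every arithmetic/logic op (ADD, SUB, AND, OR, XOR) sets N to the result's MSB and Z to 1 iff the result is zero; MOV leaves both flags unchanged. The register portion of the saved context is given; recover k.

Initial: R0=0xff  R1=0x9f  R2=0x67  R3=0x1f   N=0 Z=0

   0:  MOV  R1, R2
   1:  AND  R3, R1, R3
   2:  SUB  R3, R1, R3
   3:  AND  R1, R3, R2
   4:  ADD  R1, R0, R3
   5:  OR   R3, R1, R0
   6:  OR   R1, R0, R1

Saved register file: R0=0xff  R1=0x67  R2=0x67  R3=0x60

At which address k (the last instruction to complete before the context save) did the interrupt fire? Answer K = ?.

after  0: R0=0xff R1=0x67 R2=0x67 R3=0x1f  N=0 Z=0
after  1: R0=0xff R1=0x67 R2=0x67 R3=0x07  N=0 Z=0
after  2: R0=0xff R1=0x67 R2=0x67 R3=0x60  N=0 Z=0
-- IRQ taken; context saved, return-PC = 3 --

K = 2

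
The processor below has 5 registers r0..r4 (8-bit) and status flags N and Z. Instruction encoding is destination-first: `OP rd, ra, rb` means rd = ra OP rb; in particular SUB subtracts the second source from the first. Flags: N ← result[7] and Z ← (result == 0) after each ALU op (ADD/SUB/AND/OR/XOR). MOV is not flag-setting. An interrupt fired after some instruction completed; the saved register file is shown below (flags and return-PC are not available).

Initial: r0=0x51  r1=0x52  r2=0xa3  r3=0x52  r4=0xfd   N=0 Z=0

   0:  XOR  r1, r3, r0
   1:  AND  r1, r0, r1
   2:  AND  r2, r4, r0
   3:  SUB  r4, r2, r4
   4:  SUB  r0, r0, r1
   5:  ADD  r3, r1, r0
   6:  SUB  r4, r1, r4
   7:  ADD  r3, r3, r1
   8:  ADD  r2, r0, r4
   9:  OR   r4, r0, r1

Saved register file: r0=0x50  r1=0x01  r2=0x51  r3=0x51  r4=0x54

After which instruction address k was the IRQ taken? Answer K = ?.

after  0: r0=0x51 r1=0x03 r2=0xa3 r3=0x52 r4=0xfd  N=0 Z=0
after  1: r0=0x51 r1=0x01 r2=0xa3 r3=0x52 r4=0xfd  N=0 Z=0
after  2: r0=0x51 r1=0x01 r2=0x51 r3=0x52 r4=0xfd  N=0 Z=0
after  3: r0=0x51 r1=0x01 r2=0x51 r3=0x52 r4=0x54  N=0 Z=0
after  4: r0=0x50 r1=0x01 r2=0x51 r3=0x52 r4=0x54  N=0 Z=0
after  5: r0=0x50 r1=0x01 r2=0x51 r3=0x51 r4=0x54  N=0 Z=0
-- IRQ taken; context saved, return-PC = 6 --

K = 5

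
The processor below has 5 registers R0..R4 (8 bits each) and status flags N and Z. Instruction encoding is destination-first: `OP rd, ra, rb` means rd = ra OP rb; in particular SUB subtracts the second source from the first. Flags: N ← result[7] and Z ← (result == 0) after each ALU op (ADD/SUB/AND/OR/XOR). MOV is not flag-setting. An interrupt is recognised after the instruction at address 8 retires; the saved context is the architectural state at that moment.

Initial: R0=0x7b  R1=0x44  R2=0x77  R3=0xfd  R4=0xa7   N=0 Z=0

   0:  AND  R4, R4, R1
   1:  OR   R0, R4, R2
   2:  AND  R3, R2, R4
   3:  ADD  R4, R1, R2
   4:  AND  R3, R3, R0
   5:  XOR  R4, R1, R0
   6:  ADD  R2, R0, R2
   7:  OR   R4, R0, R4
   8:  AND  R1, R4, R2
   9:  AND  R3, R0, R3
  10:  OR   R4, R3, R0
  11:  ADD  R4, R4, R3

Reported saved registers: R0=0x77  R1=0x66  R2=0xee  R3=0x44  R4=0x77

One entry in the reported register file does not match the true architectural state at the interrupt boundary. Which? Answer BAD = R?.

after  0: R0=0x7b R1=0x44 R2=0x77 R3=0xfd R4=0x04  N=0 Z=0
after  1: R0=0x77 R1=0x44 R2=0x77 R3=0xfd R4=0x04  N=0 Z=0
after  2: R0=0x77 R1=0x44 R2=0x77 R3=0x04 R4=0x04  N=0 Z=0
after  3: R0=0x77 R1=0x44 R2=0x77 R3=0x04 R4=0xbb  N=1 Z=0
after  4: R0=0x77 R1=0x44 R2=0x77 R3=0x04 R4=0xbb  N=0 Z=0
after  5: R0=0x77 R1=0x44 R2=0x77 R3=0x04 R4=0x33  N=0 Z=0
after  6: R0=0x77 R1=0x44 R2=0xee R3=0x04 R4=0x33  N=1 Z=0
after  7: R0=0x77 R1=0x44 R2=0xee R3=0x04 R4=0x77  N=0 Z=0
after  8: R0=0x77 R1=0x66 R2=0xee R3=0x04 R4=0x77  N=0 Z=0
-- IRQ taken; context saved, return-PC = 9 --
mismatch: R3: reported 0x44 vs actual 0x04

BAD = R3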